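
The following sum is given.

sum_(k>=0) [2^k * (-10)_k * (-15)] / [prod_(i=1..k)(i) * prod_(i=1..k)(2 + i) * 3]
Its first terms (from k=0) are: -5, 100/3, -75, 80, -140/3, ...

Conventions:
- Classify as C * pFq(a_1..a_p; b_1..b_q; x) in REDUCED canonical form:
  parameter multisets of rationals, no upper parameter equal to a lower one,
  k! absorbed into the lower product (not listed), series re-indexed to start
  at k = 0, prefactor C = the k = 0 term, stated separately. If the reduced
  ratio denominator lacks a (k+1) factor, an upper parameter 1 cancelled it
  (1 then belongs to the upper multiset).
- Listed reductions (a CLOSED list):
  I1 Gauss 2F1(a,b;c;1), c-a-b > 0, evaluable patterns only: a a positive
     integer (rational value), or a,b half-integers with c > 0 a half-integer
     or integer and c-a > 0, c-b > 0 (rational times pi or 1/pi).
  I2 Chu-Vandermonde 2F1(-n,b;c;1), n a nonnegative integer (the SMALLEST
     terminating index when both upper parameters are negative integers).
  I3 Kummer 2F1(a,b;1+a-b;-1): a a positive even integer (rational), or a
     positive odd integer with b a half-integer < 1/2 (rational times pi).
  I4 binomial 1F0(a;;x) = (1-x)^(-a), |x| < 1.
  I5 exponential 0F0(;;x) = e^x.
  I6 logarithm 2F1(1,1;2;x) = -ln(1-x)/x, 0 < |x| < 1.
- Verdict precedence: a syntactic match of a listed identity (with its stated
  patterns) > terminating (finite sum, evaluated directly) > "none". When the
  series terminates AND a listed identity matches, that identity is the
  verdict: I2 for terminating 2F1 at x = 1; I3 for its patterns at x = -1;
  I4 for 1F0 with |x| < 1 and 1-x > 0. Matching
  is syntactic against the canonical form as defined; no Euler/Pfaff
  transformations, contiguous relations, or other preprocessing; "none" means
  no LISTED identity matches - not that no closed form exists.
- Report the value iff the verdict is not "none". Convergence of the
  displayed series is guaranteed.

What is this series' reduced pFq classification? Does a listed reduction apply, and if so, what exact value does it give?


The series (x = 2) is 1F1: upper {-10}, lower {3}, prefactor -5. Verdict: terminating - upper parameter -10 makes this a finite sum (last index 10), evaluated exactly. Hence: -25622/93555.

The tell: t_0 = -5 here, and the constant factors (prefactor -5) combine into one prefactor.
Term ratio: r(k) = 2 * (k-10) / [(k+3) (k+1)] ; factor over Q: parameters, x = 2, and C = -5.


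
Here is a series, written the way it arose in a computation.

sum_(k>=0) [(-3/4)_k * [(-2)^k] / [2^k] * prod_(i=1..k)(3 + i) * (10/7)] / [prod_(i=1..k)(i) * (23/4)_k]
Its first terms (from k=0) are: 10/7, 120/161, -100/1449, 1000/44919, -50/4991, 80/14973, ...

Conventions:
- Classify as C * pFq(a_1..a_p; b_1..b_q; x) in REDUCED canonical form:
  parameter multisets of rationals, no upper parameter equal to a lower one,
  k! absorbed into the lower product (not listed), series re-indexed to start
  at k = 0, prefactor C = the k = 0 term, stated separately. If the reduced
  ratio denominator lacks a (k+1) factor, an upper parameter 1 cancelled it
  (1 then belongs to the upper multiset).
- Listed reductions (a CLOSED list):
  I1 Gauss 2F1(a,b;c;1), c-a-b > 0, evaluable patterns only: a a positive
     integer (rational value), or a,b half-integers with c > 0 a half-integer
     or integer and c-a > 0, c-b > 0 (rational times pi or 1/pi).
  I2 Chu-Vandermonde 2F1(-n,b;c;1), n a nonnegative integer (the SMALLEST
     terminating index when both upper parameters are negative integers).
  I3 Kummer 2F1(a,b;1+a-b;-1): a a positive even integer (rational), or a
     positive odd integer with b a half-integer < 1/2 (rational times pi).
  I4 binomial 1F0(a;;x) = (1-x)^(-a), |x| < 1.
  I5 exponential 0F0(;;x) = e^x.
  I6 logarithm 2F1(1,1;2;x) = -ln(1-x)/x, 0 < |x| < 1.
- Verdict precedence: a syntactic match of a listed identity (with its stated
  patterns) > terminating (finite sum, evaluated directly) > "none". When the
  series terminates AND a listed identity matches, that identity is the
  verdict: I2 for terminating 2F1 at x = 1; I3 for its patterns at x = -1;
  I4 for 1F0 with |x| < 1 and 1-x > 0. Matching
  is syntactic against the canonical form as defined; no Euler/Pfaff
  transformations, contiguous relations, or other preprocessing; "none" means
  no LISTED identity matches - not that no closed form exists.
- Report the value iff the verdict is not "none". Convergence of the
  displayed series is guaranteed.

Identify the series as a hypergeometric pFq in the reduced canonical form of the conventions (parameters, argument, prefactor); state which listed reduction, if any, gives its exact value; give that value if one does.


With C = 10/7: the canonical form is 2F1(-3/4, 4; 23/4; -1). Verdict: this is Kummer's theorem (I3) (x = -1; c = 23/4 equals 1+a-b for upper {-3/4, 4}: listed pattern). Sum: 475/224.

The tell: t_0 being 10/7, the running product (C = 10/7, x = -1) telescopes to a rising factorial.
Term ratio: r(k) = (-1) * (k-3/4) (k+4) / [(k+23/4) (k+1)] - poly over poly, x = (-1) from leading terms; C = 10/7 at k = 0.


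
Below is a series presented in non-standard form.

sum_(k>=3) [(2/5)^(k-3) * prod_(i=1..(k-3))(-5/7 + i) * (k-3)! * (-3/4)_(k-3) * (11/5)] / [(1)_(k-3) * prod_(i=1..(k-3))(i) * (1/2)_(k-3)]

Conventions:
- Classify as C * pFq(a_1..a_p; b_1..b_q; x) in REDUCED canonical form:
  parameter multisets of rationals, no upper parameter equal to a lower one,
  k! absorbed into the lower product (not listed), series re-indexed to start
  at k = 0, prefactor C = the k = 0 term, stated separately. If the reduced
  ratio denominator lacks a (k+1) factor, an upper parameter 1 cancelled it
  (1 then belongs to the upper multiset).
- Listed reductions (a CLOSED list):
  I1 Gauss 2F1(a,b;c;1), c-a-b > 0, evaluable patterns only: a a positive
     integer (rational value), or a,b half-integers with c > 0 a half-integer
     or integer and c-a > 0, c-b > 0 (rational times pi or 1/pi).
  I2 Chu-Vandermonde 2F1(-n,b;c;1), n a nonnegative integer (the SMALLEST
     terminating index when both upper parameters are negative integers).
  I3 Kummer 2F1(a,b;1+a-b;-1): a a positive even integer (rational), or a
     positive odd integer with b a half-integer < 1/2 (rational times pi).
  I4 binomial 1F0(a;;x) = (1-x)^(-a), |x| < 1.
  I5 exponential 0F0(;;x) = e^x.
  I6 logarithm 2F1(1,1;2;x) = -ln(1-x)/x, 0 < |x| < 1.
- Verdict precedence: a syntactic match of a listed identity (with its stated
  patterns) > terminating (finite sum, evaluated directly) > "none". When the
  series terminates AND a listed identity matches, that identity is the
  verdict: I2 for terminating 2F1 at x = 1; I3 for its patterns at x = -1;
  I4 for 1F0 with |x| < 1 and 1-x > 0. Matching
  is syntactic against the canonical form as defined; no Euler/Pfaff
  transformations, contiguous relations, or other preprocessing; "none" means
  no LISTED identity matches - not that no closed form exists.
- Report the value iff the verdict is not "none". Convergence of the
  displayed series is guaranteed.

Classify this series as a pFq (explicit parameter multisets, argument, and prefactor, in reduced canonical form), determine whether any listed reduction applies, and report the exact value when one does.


Canonical form: C = 11/5 times 2F1 with upper {-3/4, 2/7}, lower {1/2}, x = 2/5. Verdict: none. A 2F1 with upper {-3/4, 2/7} fits none of I1-I6 at x = 2/5; the sum runs forever.

Key step: x = (2/5) and the parameter 1 appears in both the upper and lower lists and cancels.
Step ratio: r(k) = (2/5) * (k-3/4) (k+2/7) / [(k+1/2) (k+1)] - rational in k. x = (2/5); t_0 = 11/5; negate the roots.


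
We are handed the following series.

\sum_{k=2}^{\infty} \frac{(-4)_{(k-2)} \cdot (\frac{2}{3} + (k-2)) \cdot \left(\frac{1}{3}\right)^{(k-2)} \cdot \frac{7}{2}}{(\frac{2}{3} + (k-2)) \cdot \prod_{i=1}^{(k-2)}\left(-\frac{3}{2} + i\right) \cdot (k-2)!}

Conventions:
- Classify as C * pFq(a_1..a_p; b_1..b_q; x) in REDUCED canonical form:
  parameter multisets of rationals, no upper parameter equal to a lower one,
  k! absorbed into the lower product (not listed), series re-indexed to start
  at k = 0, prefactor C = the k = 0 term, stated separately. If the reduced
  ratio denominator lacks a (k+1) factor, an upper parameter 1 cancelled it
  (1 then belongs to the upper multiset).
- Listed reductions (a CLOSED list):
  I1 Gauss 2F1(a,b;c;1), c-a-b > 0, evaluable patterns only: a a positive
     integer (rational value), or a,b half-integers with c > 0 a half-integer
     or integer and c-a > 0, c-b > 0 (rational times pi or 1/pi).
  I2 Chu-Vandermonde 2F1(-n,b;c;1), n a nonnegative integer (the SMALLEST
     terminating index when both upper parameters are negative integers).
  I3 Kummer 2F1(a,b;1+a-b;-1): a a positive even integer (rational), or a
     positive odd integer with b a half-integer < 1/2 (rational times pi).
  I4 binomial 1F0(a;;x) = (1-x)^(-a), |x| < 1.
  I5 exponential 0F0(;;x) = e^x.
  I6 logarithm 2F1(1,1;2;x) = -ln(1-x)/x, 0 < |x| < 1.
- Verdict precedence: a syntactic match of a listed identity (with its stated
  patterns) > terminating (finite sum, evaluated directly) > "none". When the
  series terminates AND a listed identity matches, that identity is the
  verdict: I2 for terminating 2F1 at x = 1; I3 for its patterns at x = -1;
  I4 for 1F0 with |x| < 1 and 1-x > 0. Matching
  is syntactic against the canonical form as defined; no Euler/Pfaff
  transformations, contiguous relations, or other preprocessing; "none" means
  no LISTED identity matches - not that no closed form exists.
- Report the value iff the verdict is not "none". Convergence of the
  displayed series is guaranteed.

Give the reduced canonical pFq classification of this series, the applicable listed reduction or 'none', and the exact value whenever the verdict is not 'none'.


Structural cue: with t_0 = \frac{7}{2}, the lower running product (C = 7/2, x = 1/3) is a rising factorial.
Step ratio: r(k) = \frac{1}{3} * (k-4) / [(k-\frac{1}{2}) (k+1)] ; factor over Q: parameters, x = \frac{1}{3}, and C = \frac{7}{2}.

At argument \frac{1}{3}: a 1F1 with upper {-4}, lower {-\frac{1}{2}}, scaled by C = \frac{7}{2}. Verdict: terminating - no listed pattern fits, but -4 in the upper list cuts the series at k = 4; direct evaluation. Exact value: \frac{11753}{2430}.


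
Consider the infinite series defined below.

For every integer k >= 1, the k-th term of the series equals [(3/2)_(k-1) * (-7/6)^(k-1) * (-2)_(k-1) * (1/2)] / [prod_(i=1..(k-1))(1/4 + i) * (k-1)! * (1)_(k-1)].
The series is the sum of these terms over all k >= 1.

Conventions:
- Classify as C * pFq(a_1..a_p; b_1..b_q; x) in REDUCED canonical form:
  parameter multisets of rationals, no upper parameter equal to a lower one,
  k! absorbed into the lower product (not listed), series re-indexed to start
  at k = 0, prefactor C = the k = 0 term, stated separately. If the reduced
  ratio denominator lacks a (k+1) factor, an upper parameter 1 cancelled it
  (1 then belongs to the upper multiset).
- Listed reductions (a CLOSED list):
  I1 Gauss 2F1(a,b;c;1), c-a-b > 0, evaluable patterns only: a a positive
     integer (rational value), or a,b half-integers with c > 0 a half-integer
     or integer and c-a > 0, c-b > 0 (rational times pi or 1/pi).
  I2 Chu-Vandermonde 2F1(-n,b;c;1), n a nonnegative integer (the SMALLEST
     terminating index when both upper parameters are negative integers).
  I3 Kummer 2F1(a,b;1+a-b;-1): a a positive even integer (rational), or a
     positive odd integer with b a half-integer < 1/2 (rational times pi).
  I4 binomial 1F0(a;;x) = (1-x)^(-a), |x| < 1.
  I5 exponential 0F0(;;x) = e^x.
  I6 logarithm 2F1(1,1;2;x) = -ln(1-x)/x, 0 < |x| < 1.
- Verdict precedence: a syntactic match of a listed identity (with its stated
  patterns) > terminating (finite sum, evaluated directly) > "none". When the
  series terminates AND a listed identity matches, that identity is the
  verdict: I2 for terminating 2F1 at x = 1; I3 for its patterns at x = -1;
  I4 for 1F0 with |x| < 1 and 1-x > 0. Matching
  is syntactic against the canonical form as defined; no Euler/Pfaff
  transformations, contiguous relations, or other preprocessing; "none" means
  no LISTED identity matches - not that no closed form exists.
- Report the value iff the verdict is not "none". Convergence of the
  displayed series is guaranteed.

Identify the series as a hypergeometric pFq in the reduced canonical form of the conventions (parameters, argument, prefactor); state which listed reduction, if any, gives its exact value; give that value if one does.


The series (x = -7/6) is 2F2: upper {-2, 3/2}, lower {1, 5/4}, prefactor 1/2. Verdict: terminating - no listed pattern fits, but -2 in the upper list cuts the series at k = 2; direct evaluation. Value: 1271/540.

Key step: t_0 being 1/2, the denominator's factorial ratio (C = 1/2) is a lower Pochhammer.
Term ratio: r(k) = (-7/6) * (k-2) (k+3/2) / [(k+1) (k+5/4) (k+1)] ; factor over Q: parameters, x = (-7/6), and C = 1/2.


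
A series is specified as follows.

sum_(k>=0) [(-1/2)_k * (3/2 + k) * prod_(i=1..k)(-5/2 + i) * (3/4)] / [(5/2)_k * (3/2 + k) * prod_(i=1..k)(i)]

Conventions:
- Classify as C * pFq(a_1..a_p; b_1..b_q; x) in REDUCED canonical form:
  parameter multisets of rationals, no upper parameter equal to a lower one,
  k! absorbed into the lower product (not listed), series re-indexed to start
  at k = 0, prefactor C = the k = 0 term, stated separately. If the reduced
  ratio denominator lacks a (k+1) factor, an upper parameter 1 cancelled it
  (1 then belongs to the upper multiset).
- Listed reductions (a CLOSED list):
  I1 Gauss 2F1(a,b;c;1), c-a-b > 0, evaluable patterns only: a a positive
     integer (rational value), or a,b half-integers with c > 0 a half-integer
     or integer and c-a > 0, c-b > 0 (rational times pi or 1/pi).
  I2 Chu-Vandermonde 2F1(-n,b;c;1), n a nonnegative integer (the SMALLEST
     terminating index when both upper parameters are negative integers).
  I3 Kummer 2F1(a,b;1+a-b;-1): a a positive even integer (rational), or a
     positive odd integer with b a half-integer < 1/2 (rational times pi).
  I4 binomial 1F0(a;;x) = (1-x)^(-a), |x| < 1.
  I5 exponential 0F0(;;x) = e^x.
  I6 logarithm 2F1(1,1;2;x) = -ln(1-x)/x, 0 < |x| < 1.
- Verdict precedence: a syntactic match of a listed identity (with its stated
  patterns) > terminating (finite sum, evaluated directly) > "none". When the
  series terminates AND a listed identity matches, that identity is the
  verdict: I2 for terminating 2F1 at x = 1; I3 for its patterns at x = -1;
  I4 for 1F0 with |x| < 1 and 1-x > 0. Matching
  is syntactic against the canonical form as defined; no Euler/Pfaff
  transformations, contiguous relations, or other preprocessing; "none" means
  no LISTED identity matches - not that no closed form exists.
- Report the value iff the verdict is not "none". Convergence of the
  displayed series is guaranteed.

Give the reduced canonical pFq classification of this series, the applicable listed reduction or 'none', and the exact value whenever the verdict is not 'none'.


At argument 1: a 2F1 with upper {-3/2, -1/2}, lower {5/2}, scaled by C = 3/4. Verdict at x = 1: Gauss's theorem I1 (half-integer case) matches (x = 1; upper {-3/2, -1/2} half-integers, c = 5/2 in the evaluable pattern). Its exact value is (315/1024) * pi.

Key observation: t_0 = 3/4 here, and the running product (C = 3/4, x = 1) telescopes to a rising factorial.
Term ratio: r(k) = 1 * (k-3/2) (k-1/2) / [(k+5/2) (k+1)] - rational in k. x = 1; t_0 = 3/4; negate the roots.


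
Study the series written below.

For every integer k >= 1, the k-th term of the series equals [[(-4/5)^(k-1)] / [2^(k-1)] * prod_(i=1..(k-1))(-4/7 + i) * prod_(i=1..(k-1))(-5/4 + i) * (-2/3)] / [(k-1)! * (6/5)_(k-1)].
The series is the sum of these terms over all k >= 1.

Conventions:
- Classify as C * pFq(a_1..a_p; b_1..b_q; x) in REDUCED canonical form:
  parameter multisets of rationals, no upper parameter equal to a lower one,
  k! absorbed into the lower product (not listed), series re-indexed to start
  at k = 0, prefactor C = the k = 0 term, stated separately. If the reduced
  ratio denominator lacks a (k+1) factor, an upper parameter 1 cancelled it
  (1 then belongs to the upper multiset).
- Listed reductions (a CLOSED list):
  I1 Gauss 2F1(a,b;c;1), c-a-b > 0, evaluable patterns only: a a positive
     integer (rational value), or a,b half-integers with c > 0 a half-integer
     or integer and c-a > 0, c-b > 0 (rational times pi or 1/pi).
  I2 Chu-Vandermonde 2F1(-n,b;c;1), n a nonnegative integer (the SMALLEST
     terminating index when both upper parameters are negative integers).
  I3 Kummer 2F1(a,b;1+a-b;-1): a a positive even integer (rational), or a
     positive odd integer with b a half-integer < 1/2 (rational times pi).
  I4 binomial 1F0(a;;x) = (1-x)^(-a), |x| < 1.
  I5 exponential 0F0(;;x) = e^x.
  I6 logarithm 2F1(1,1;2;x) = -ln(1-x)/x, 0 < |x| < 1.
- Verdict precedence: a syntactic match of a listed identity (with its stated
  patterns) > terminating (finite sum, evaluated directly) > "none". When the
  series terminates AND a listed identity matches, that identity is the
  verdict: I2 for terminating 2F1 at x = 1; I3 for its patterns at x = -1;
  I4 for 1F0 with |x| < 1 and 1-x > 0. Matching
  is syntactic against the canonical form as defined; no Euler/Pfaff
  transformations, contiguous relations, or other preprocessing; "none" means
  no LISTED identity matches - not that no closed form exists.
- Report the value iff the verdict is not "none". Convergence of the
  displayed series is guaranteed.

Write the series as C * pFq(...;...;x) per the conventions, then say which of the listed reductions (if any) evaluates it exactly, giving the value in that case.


Canonical form: C = -2/3 times 2F1 with upper {-1/4, 3/7}, lower {6/5}, x = -2/5. Verdict: none - at argument -2/5 the multisets {-1/4, 3/7} ; {6/5} match no listed identity.

Structural cue: t_0 being -2/3, the running product (prefactor -2/3) telescopes to a rising factorial.
Ratio: r(k) = (-2/5) * (k-1/4) (k+3/7) / [(k+6/5) (k+1)] - rational in k. x = (-2/5); t_0 = -2/3; negate the roots.


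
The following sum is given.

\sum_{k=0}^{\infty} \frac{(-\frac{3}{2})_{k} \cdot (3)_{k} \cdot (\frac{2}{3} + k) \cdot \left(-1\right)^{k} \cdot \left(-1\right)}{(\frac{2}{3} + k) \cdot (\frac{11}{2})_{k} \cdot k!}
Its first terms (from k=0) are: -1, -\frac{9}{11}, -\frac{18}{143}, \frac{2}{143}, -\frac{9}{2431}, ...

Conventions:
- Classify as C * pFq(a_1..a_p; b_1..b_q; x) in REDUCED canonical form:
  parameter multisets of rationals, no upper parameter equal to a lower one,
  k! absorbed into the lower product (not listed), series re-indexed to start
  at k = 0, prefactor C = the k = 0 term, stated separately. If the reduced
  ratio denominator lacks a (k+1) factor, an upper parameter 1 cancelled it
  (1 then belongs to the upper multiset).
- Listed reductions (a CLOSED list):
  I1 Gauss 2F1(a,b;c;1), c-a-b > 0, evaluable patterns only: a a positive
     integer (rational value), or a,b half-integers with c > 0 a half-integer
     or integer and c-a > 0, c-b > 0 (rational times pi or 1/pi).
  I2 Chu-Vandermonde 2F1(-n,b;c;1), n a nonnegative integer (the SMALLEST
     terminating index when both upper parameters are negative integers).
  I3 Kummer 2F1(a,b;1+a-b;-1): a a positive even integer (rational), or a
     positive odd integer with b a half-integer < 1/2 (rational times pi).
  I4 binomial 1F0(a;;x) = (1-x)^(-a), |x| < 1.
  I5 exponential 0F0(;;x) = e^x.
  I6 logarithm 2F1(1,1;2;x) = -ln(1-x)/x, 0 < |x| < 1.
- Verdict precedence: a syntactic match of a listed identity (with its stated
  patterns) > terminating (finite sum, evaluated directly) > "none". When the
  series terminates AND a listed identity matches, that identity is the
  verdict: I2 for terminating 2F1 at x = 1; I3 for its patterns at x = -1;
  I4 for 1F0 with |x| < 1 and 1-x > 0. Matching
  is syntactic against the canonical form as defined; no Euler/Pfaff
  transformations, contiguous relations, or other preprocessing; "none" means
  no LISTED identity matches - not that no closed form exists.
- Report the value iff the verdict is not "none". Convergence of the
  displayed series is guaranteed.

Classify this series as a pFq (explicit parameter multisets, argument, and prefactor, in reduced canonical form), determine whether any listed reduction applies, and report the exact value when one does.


The series (x = -1) is 2F1: upper {-\frac{3}{2}, 3}, lower {\frac{11}{2}}, prefactor -1. Verdict: Kummer (I3) matches (x = -1; c = \frac{11}{2} equals 1+a-b for upper {-\frac{3}{2}, 3}: listed pattern). Exact value: \left(-\frac{315}{512}\right) \cdot \pi.

The tell: t_0 being -1, k + 2/3 divides numerator and denominator alike; C = -1, x = -1 after cancelling.
Step ratio: r(k) = -1 * (k-\frac{3}{2}) (k+3) / [(k+\frac{11}{2}) (k+1)] - rational in k, leading ratio -1; with t_0 = -1, classification follows.


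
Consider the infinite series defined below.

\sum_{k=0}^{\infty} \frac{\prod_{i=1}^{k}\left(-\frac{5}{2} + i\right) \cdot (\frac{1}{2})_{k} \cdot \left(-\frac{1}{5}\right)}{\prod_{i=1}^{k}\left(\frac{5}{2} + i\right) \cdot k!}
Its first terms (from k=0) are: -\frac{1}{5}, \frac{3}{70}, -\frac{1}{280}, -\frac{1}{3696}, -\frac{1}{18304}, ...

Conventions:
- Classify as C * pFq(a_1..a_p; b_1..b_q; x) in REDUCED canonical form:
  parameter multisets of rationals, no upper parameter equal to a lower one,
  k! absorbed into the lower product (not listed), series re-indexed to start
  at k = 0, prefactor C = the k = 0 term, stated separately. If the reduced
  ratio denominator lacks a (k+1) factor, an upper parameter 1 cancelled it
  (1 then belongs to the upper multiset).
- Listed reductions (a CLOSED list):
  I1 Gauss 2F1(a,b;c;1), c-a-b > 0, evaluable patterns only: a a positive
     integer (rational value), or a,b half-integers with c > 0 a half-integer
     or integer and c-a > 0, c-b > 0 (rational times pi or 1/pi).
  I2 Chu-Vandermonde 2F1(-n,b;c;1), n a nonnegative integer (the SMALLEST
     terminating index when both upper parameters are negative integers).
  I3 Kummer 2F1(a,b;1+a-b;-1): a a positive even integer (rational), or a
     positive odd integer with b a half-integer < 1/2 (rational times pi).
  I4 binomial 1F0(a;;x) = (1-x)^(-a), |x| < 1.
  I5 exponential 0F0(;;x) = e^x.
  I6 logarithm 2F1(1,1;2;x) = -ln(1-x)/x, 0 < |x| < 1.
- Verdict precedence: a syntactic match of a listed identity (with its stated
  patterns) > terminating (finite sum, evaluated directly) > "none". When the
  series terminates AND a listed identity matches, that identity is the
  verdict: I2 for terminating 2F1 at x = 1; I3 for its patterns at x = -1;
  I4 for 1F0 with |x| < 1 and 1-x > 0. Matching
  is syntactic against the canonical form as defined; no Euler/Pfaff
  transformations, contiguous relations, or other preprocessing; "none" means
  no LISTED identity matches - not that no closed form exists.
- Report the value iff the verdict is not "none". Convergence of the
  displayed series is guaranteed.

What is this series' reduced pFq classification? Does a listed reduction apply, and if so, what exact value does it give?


x = 1 here; the reduced form reads 2F1, upper {-\frac{3}{2}, \frac{1}{2}}, lower {\frac{7}{2}}, C = -\frac{1}{5}. Verdict at x = 1: the half-integer Gauss pattern (I1) matches (x = 1; upper {-\frac{3}{2}, \frac{1}{2}} half-integers, c = \frac{7}{2} in the evaluable pattern). Its exact value is \left(-\frac{105}{2048}\right) \cdot \pi.

Key step: t_0 = -\frac{1}{5} here, and the running product (C = -1/5, x = 1) telescopes to a rising factorial.
Term ratio: r(k) = 1 * (k-\frac{3}{2}) (k+\frac{1}{2}) / [(k+\frac{7}{2}) (k+1)] - rational; roots negated = parameters, x = 1, C = -\frac{1}{5}.


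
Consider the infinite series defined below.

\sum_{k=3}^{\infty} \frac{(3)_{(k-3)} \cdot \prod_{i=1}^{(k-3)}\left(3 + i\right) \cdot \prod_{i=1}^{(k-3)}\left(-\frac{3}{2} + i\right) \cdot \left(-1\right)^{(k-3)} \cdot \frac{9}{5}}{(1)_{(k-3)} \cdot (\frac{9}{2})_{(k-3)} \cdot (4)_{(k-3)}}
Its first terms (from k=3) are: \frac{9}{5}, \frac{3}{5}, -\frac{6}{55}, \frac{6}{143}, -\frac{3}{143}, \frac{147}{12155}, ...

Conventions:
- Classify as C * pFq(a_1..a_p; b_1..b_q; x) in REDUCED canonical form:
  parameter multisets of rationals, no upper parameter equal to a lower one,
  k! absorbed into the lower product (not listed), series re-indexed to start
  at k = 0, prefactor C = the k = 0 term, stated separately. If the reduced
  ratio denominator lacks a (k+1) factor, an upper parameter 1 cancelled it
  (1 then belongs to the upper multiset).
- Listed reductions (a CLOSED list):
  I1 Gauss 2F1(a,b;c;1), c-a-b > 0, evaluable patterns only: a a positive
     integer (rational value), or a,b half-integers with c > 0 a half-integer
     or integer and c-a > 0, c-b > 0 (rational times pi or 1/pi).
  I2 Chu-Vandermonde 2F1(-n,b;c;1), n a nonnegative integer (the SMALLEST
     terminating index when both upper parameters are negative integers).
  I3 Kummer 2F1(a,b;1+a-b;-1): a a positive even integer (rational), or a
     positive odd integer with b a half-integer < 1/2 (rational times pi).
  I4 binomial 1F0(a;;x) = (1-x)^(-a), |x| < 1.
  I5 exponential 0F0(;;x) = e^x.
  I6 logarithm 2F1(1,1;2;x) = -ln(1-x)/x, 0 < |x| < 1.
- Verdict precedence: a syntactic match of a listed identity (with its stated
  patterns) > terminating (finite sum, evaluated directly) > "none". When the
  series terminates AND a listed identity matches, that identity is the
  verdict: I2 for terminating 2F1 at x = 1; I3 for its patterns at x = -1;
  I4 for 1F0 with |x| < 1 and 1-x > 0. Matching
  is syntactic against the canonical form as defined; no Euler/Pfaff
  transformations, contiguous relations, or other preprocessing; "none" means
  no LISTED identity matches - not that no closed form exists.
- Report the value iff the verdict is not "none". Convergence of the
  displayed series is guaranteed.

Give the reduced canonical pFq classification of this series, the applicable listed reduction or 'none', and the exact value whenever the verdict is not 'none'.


Reduced: x = -1, 2F1, upper = {-\frac{1}{2}, 3}, lower = {\frac{9}{2}}, C = \frac{9}{5}. Verdict at x = -1: Kummer's theorem (I3) matches (x = -1; c = \frac{9}{2} equals 1+a-b for upper {-\frac{1}{2}, 3}: listed pattern). Value: \frac{189}{256} \cdot \pi.

First insight: from the first term \frac{9}{5}: the running product (C = 9/5, x = -1) telescopes to a rising factorial.
Consecutive-term ratio: r(k) = -1 * (k-\frac{1}{2}) (k+3) / [(k+\frac{9}{2}) (k+1)] - poly over poly, x = -1 from leading terms; C = \frac{9}{5} at k = 0.


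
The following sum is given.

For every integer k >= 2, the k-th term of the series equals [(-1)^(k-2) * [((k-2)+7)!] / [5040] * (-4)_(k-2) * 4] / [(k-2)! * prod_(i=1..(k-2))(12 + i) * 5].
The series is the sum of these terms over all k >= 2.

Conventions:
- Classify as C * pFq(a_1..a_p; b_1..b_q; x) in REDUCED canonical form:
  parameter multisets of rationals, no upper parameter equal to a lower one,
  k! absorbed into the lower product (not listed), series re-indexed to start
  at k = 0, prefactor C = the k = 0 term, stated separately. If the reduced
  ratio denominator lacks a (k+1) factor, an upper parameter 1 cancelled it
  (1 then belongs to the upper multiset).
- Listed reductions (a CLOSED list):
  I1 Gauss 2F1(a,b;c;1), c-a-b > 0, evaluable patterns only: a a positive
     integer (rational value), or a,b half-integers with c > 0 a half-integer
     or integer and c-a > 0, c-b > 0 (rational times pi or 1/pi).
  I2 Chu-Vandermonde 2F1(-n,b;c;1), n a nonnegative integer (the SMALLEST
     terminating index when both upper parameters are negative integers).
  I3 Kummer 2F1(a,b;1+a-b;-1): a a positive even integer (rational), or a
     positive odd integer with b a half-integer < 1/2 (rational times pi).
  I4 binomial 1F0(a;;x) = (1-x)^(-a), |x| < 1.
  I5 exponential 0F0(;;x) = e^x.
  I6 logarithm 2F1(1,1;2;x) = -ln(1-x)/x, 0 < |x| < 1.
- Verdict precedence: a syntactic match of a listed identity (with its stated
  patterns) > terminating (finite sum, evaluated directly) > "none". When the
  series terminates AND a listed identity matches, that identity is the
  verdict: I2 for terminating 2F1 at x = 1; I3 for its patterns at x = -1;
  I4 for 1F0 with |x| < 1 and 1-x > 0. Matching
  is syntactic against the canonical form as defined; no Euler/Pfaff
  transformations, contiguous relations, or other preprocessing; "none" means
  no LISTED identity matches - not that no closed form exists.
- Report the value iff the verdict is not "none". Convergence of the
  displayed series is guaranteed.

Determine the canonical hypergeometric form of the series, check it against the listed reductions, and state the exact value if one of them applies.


x = -1 here; the reduced form reads 2F1, upper {-4, 8}, lower {13}, C = 4/5. Verdict at x = -1: the Kummer evaluation I3 matches (x = -1; c = 13 equals 1+a-b for upper {-4, 8}: listed pattern). Its exact value is 198/35.

Key step: with t_0 = 4/5, the lower running product (C = 4/5, x = -1) is a rising factorial.
Ratio: r(k) = (-1) * (k-4) (k+8) / [(k+13) (k+1)] - rational; roots negated = parameters, x = (-1), C = 4/5.


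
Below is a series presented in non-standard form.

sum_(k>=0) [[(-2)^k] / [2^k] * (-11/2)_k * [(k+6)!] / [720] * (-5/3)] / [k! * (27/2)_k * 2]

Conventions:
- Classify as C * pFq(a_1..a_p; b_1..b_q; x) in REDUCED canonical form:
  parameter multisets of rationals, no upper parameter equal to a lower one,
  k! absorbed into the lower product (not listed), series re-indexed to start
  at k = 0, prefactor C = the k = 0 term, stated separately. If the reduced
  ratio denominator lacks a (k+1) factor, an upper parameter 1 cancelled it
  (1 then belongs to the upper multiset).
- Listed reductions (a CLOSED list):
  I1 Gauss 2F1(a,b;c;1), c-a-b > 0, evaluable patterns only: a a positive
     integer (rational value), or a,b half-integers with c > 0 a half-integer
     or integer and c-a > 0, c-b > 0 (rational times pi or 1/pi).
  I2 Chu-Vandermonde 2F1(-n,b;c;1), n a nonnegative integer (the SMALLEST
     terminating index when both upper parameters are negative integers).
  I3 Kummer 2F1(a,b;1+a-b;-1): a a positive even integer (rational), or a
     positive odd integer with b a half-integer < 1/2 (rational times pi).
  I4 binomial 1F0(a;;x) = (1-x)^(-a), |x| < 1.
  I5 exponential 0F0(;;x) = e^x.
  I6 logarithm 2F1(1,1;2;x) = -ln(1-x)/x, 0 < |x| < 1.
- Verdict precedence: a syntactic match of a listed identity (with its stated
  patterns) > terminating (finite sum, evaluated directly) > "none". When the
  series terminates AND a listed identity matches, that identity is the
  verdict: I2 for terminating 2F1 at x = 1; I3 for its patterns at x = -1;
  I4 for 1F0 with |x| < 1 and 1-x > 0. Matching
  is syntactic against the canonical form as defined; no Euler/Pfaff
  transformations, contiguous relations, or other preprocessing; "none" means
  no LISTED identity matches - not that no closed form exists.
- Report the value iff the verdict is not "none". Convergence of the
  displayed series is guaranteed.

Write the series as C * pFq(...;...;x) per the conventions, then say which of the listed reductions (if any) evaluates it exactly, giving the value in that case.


Key step: t_0 being -5/6, the two k-th powers (prefactor -5/6) combine into one argument.
Consecutive-term ratio: r(k) = (-1) * (k-11/2) (k+7) / [(k+27/2) (k+1)] - rational in k, leading ratio (-1); with t_0 = -5/6, classification follows.

With C = -5/6: the canonical form is 2F1(-11/2, 7; 27/2; -1). Verdict: Kummer (I3) applies (x = -1; c = 27/2 equals 1+a-b for upper {-11/2, 7}: listed pattern). Value: (-4647768125/1610612736) * pi.


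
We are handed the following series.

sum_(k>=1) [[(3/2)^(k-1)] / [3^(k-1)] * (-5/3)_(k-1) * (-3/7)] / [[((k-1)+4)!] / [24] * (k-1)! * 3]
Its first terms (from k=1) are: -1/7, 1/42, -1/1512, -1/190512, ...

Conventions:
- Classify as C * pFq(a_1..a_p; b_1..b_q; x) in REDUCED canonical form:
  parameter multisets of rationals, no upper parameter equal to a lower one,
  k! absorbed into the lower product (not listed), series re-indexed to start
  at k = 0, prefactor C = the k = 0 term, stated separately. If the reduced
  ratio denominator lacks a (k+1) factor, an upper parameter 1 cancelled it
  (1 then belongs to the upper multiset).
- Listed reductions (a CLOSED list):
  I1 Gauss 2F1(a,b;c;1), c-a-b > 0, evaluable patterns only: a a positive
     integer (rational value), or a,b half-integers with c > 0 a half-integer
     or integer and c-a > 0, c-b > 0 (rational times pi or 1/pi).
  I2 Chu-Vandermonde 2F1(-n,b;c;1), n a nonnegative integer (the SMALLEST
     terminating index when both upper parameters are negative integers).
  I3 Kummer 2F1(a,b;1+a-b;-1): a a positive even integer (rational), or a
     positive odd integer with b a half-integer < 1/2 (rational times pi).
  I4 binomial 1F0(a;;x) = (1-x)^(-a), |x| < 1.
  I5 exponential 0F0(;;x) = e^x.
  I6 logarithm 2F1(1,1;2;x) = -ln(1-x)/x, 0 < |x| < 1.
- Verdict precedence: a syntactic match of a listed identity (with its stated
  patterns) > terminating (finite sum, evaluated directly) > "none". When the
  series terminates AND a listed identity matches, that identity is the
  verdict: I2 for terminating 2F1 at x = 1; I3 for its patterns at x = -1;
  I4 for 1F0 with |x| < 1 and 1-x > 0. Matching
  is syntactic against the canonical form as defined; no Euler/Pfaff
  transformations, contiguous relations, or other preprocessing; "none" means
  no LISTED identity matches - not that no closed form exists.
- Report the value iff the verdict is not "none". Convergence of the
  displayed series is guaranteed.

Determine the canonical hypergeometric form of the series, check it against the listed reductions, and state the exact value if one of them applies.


Canonical form: C = -1/7 times 1F1 with upper {-5/3}, lower {5}, x = 1/2. Verdict: none. No listed pattern accepts 1F1(-5/3; 5; 1/2).

The tell: x = (1/2) and the denominator's factorial ratio (C = -1/7, x = 1/2) is a lower Pochhammer.
Step ratio: r(k) = (1/2) * (k-5/3) / [(k+5) (k+1)] - rational in k. x = (1/2); t_0 = -1/7; negate the roots.


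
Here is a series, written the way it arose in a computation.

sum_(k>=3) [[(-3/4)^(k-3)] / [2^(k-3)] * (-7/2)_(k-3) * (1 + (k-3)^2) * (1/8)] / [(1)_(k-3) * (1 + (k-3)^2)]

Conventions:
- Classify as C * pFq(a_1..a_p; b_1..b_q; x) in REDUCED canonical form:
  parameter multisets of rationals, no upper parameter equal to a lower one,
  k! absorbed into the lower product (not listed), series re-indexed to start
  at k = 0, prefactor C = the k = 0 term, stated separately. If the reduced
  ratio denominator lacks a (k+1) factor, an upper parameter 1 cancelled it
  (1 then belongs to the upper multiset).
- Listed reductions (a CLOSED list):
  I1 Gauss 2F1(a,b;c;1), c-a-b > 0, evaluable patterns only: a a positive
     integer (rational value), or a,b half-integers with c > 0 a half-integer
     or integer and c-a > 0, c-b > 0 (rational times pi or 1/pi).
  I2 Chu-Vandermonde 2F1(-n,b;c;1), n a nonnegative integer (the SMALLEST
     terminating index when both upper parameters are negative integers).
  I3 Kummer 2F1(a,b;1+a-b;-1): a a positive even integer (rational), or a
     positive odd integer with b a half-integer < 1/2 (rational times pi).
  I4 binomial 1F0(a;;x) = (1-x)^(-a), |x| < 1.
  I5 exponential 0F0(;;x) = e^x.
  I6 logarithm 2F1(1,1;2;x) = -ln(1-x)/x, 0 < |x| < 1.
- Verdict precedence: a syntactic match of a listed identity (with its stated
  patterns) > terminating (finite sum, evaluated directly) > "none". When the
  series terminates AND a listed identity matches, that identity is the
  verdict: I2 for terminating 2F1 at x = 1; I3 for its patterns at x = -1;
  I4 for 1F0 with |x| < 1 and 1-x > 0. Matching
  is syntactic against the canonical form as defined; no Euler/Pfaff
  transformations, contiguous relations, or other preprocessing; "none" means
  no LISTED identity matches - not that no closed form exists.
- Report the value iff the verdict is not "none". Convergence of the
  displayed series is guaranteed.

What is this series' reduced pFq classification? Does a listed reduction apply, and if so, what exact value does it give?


With C = 1/8: the canonical form is 1F0(-7/2; -; -3/8). Verdict: binomial (I4) fires (the 1F0 binomial series: exponent 7/2, x = -3/8). Sum: (1/8) * (11/8)^(7/2).

The tell: from the first term 1/8: the factor k^2 + 1 cancels (top and bottom), leaving C = 1/8.
Ratio: r(k) = (-3/8) * (k-7/2) / [(k+1)] ; factor over Q: parameters, x = (-3/8), and C = 1/8.


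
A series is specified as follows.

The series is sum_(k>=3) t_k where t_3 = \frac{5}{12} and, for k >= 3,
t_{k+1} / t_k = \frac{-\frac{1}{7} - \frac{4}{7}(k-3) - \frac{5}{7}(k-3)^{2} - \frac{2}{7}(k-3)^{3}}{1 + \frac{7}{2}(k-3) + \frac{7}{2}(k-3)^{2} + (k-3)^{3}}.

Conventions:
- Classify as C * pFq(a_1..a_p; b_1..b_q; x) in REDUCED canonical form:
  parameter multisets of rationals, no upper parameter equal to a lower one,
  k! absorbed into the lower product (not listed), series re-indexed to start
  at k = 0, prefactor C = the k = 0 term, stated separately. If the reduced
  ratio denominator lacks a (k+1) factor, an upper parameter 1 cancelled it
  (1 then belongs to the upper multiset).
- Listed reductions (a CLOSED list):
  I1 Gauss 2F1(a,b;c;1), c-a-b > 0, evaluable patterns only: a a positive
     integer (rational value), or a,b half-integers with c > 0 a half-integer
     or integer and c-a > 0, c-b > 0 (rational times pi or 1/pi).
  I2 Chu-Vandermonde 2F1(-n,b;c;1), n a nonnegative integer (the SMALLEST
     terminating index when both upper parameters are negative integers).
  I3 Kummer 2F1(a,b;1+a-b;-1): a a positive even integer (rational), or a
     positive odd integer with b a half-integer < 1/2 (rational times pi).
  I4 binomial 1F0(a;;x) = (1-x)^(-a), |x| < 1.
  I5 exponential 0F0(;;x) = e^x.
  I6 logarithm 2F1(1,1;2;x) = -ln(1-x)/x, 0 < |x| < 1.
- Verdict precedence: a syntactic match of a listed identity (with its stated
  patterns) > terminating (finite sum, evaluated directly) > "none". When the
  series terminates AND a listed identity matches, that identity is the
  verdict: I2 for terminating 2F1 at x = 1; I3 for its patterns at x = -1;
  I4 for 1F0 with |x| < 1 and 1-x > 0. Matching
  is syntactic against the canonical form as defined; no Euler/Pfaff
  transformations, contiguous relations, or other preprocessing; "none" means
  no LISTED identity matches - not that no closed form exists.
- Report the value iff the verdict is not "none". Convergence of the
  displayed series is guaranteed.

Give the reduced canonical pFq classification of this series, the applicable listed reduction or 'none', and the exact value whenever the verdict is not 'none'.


The tell: with t_0 = \frac{5}{12}, the ratio is unreduced: k + 1/2 divides both sides (prefactor 5/12).
Consecutive-term ratio: r(k) = -\frac{2}{7} * (k+1) (k+1) / [(k+2) (k+1)] ; factor over Q: parameters, x = -\frac{2}{7}, and C = \frac{5}{12}.

Classification (C = \frac{5}{12}): 2F1 with upper {1, 1}, lower {2}, argument x = -\frac{2}{7}. Verdict: logarithm (I6) applies (the logarithm: parameters (1,1;2), x = -\frac{2}{7}). Its exact value is \frac{35}{24} \cdot \ln\left(\frac{9}{7}\right).


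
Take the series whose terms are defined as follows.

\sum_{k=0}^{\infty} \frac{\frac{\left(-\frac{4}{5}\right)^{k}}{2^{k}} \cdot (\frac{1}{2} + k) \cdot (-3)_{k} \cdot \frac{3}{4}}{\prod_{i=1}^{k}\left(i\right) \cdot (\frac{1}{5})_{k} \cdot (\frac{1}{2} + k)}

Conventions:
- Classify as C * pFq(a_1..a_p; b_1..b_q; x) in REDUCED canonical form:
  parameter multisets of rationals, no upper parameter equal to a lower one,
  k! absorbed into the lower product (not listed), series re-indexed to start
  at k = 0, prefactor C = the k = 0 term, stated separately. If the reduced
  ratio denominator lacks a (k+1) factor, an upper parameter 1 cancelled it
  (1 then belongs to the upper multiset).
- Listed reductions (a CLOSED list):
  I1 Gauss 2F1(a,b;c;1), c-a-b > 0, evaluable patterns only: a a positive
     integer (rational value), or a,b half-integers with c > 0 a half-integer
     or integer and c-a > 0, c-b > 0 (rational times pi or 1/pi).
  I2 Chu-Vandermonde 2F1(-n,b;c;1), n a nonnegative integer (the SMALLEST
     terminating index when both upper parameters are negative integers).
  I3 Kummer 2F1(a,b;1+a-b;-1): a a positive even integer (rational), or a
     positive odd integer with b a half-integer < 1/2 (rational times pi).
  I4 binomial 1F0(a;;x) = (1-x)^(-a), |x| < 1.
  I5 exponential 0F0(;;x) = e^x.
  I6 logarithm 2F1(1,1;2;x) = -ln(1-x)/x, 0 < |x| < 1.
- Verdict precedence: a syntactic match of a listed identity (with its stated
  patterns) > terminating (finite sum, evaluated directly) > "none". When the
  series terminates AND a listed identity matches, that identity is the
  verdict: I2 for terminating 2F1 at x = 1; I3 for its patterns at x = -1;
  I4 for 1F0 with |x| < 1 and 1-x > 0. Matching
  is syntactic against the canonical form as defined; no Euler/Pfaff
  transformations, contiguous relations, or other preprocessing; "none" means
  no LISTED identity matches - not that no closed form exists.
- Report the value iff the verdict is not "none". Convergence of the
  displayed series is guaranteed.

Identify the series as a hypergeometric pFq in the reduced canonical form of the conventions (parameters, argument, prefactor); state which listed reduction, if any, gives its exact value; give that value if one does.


Classification (C = \frac{3}{4}): 1F1 with upper {-3}, lower {\frac{1}{5}}, argument x = -\frac{2}{5}. Verdict: terminating - no listed pattern fits, but -3 in the upper list cuts the series at k = 3; direct evaluation. Value: \frac{301}{44}.

The tell: t_0 being \frac{3}{4}, the two k-th powers (C = 3/4) combine into one argument.
Step ratio: r(k) = -\frac{2}{5} * (k-3) / [(k+\frac{1}{5}) (k+1)] - rational in k. x = -\frac{2}{5}; t_0 = \frac{3}{4}; negate the roots.
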